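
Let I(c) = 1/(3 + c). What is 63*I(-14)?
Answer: -63/11 ≈ -5.7273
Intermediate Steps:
63*I(-14) = 63/(3 - 14) = 63/(-11) = 63*(-1/11) = -63/11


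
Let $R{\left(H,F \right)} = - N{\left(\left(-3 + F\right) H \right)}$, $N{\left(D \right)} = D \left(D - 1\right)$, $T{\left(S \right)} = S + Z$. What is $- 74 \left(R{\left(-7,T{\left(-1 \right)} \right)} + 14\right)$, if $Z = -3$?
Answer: $173012$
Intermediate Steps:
$T{\left(S \right)} = -3 + S$ ($T{\left(S \right)} = S - 3 = -3 + S$)
$N{\left(D \right)} = D \left(-1 + D\right)$
$R{\left(H,F \right)} = - H \left(-1 + H \left(-3 + F\right)\right) \left(-3 + F\right)$ ($R{\left(H,F \right)} = - \left(-3 + F\right) H \left(-1 + \left(-3 + F\right) H\right) = - H \left(-3 + F\right) \left(-1 + H \left(-3 + F\right)\right) = - H \left(-1 + H \left(-3 + F\right)\right) \left(-3 + F\right)$)
$- 74 \left(R{\left(-7,T{\left(-1 \right)} \right)} + 14\right) = - 74 \left(\left(-1\right) \left(-7\right) \left(-1 - 7 \left(-3 - 4\right)\right) \left(-3 - 4\right) + 14\right) = - 74 \left(\left(-1\right) \left(-7\right) \left(-1 - -49\right) \left(-7\right) + 14\right) = - 74 \left(\left(-1\right) \left(-7\right) \left(-1 + 49\right) \left(-7\right) + 14\right) = - 74 \left(\left(-1\right) \left(-7\right) 48 \left(-7\right) + 14\right) = - 74 \left(-2352 + 14\right) = \left(-74\right) \left(-2338\right) = 173012$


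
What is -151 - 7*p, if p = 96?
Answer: -823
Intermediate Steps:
-151 - 7*p = -151 - 7*96 = -151 - 672 = -823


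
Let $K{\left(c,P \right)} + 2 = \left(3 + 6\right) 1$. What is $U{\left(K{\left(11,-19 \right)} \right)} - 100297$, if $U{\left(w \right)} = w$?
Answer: $-100290$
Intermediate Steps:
$K{\left(c,P \right)} = 7$ ($K{\left(c,P \right)} = -2 + \left(3 + 6\right) 1 = -2 + 9 \cdot 1 = -2 + 9 = 7$)
$U{\left(K{\left(11,-19 \right)} \right)} - 100297 = 7 - 100297 = -100290$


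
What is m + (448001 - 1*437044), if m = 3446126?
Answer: 3457083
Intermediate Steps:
m + (448001 - 1*437044) = 3446126 + (448001 - 1*437044) = 3446126 + (448001 - 437044) = 3446126 + 10957 = 3457083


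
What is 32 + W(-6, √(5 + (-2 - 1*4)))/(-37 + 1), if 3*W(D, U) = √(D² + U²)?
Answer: 32 - √35/108 ≈ 31.945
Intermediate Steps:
W(D, U) = √(D² + U²)/3
32 + W(-6, √(5 + (-2 - 1*4)))/(-37 + 1) = 32 + (√((-6)² + (√(5 + (-2 - 1*4)))²)/3)/(-37 + 1) = 32 + (√(36 + (√(5 + (-2 - 4)))²)/3)/(-36) = 32 - √(36 + (√(5 - 6))²)/108 = 32 - √(36 + (√(-1))²)/108 = 32 - √(36 + I²)/108 = 32 - √(36 - 1)/108 = 32 - √35/108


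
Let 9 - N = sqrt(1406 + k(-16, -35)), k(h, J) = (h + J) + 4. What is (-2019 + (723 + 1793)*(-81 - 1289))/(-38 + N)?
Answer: -100019231/518 + 10346817*sqrt(151)/518 ≈ 52364.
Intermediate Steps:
k(h, J) = 4 + J + h (k(h, J) = (J + h) + 4 = 4 + J + h)
N = 9 - 3*sqrt(151) (N = 9 - sqrt(1406 + (4 - 35 - 16)) = 9 - sqrt(1406 - 47) = 9 - sqrt(1359) = 9 - 3*sqrt(151) ≈ -27.865)
(-2019 + (723 + 1793)*(-81 - 1289))/(-38 + N) = (-2019 + (723 + 1793)*(-81 - 1289))/(-38 + (9 - 3*sqrt(151))) = (-2019 + 2516*(-1370))/(-29 - 3*sqrt(151)) = (-2019 - 3446920)/(-29 - 3*sqrt(151)) = -3448939/(-29 - 3*sqrt(151))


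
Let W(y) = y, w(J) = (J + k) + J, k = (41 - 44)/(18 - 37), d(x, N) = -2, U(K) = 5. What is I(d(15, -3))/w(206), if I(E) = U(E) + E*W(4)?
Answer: -57/7831 ≈ -0.0072788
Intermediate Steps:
k = 3/19 (k = -3/(-19) = -3*(-1/19) = 3/19 ≈ 0.15789)
w(J) = 3/19 + 2*J (w(J) = (J + 3/19) + J = (3/19 + J) + J = 3/19 + 2*J)
I(E) = 5 + 4*E (I(E) = 5 + E*4 = 5 + 4*E)
I(d(15, -3))/w(206) = (5 + 4*(-2))/(3/19 + 2*206) = (5 - 8)/(3/19 + 412) = -3/7831/19 = -3*19/7831 = -57/7831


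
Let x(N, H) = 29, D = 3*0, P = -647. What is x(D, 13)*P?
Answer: -18763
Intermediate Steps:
D = 0
x(D, 13)*P = 29*(-647) = -18763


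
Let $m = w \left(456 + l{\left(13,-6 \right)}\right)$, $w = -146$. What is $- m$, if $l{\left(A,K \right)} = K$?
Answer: $65700$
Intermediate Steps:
$m = -65700$ ($m = - 146 \left(456 - 6\right) = \left(-146\right) 450 = -65700$)
$- m = \left(-1\right) \left(-65700\right) = 65700$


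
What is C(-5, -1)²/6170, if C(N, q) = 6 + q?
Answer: 5/1234 ≈ 0.0040519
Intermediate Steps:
C(-5, -1)²/6170 = (6 - 1)²/6170 = 5²*(1/6170) = 25*(1/6170) = 5/1234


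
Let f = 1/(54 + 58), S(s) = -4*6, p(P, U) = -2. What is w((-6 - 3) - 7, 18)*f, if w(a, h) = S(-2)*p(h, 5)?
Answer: 3/7 ≈ 0.42857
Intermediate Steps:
S(s) = -24
w(a, h) = 48 (w(a, h) = -24*(-2) = 48)
f = 1/112 ≈ 0.0089286
w((-6 - 3) - 7, 18)*f = 48*(1/112) = 3/7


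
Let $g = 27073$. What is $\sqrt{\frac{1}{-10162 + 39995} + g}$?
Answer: $\frac{\sqrt{24095183608730}}{29833} \approx 164.54$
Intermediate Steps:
$\sqrt{\frac{1}{-10162 + 39995} + g} = \sqrt{\frac{1}{-10162 + 39995} + 27073} = \sqrt{\frac{1}{29833} + 27073} = \sqrt{\frac{807668810}{29833}} = \frac{\sqrt{24095183608730}}{29833}$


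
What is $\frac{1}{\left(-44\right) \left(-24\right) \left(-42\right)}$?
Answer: $- \frac{1}{44352} \approx -2.2547 \cdot 10^{-5}$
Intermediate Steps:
$\frac{1}{\left(-44\right) \left(-24\right) \left(-42\right)} = \frac{1}{1056 \left(-42\right)} = \frac{1}{-44352} = - \frac{1}{44352}$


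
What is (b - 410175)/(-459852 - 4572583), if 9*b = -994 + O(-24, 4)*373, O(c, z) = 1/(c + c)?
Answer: 1865723/22884336 ≈ 0.081528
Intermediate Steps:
O(c, z) = 1/(2*c)
b = -48085/432 (b = (-994 + ((½)/(-24))*373)/9 = (-994 + ((½)*(-1/24))*373)/9 = (-994 - 1/48*373)/9 = (-994 - 373/48)/9 = (⅑)*(-48085/48) = -48085/432 ≈ -111.31)
(b - 410175)/(-459852 - 4572583) = (-48085/432 - 410175)/(-459852 - 4572583) = -177243685/432/(-5032435) = -177243685/432*(-1/5032435) = 1865723/22884336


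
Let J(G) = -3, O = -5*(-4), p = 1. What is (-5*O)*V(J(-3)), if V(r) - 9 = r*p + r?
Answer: -300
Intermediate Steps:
O = 20
V(r) = 9 + 2*r (V(r) = 9 + (r*1 + r) = 9 + (r + r) = 9 + 2*r)
(-5*O)*V(J(-3)) = (-5*20)*(9 + 2*(-3)) = -100*(9 - 6) = -100*3 = -300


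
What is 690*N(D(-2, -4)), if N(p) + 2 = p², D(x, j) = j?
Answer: 9660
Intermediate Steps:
N(p) = -2 + p²
690*N(D(-2, -4)) = 690*(-2 + (-4)²) = 690*(-2 + 16) = 690*14 = 9660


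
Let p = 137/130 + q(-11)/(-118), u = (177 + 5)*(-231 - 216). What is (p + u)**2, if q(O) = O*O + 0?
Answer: 97339308200535361/14707225 ≈ 6.6185e+9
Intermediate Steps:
u = -81354 (u = 182*(-447) = -81354)
q(O) = O**2 (q(O) = O**2 + 0 = O**2)
p = 109/3835 (p = 137/130 + (-11)**2/(-118) = 137*(1/130) + 121*(-1/118) = 137/130 - 121/118 = 109/3835 ≈ 0.028422)
(p + u)**2 = (109/3835 - 81354)**2 = (-311992481/3835)**2 = 97339308200535361/14707225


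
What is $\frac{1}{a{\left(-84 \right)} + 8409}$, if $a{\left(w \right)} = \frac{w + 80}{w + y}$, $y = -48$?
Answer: $\frac{33}{277498} \approx 0.00011892$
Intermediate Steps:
$a{\left(w \right)} = \frac{80 + w}{-48 + w}$ ($a{\left(w \right)} = \frac{w + 80}{w - 48} = \frac{80 + w}{-48 + w}$)
$\frac{1}{a{\left(-84 \right)} + 8409} = \frac{1}{\frac{80 - 84}{-48 - 84} + 8409} = \frac{1}{\frac{1}{-132} \left(-4\right) + 8409} = \frac{1}{\left(- \frac{1}{132}\right) \left(-4\right) + 8409} = \frac{1}{\frac{1}{33} + 8409} = \frac{1}{\frac{277498}{33}} = \frac{33}{277498}$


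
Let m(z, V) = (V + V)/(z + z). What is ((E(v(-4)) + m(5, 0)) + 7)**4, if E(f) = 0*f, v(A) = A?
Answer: 2401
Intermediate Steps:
E(f) = 0
m(z, V) = V/z (m(z, V) = (2*V)/((2*z)) = (2*V)*(1/(2*z)) = V/z)
((E(v(-4)) + m(5, 0)) + 7)**4 = ((0 + 0/5) + 7)**4 = ((0 + 0*(1/5)) + 7)**4 = ((0 + 0) + 7)**4 = (0 + 7)**4 = 7**4 = 2401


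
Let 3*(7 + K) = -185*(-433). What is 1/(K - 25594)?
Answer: 3/3302 ≈ 0.00090854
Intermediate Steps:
K = 80084/3 (K = -7 + (-185*(-433))/3 = -7 + (⅓)*80105 = -7 + 80105/3 = 80084/3 ≈ 26695.)
1/(K - 25594) = 1/(80084/3 - 25594) = 1/(3302/3) = 3/3302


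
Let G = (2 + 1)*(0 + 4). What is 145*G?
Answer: 1740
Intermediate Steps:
G = 12 (G = 3*4 = 12)
145*G = 145*12 = 1740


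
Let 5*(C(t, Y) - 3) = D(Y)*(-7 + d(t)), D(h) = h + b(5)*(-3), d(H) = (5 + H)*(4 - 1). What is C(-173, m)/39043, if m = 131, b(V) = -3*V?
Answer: -89921/195215 ≈ -0.46063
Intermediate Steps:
d(H) = 15 + 3*H (d(H) = (5 + H)*3 = 15 + 3*H)
D(h) = 45 + h (D(h) = h - 3*5*(-3) = h - 15*(-3) = h + 45 = 45 + h)
C(t, Y) = 3 + (8 + 3*t)*(45 + Y)/5 (C(t, Y) = 3 + ((45 + Y)*(-7 + (15 + 3*t)))/5 = 3 + ((45 + Y)*(8 + 3*t))/5 = 3 + ((8 + 3*t)*(45 + Y))/5 = 3 + (8 + 3*t)*(45 + Y)/5)
C(-173, m)/39043 = (-60 - 7/5*131 + 3*(5 - 173)*(45 + 131)/5)/39043 = (-60 - 917/5 + (⅗)*(-168)*176)*(1/39043) = (-60 - 917/5 - 88704/5)*(1/39043) = -89921/5*1/39043 = -89921/195215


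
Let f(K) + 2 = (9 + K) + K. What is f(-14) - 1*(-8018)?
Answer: 7997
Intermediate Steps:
f(K) = 7 + 2*K (f(K) = -2 + ((9 + K) + K) = -2 + (9 + 2*K) = 7 + 2*K)
f(-14) - 1*(-8018) = (7 + 2*(-14)) - 1*(-8018) = (7 - 28) + 8018 = -21 + 8018 = 7997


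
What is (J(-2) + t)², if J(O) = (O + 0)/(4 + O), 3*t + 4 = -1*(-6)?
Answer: ⅑ ≈ 0.11111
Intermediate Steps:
t = ⅔ (t = -4/3 + (-1*(-6))/3 = -4/3 + (⅓)*6 = -4/3 + 2 = ⅔ ≈ 0.66667)
J(O) = O/(4 + O)
(J(-2) + t)² = (-2/(4 - 2) + ⅔)² = (-2/2 + ⅔)² = (-2*½ + ⅔)² = (-1 + ⅔)² = (-⅓)² = ⅑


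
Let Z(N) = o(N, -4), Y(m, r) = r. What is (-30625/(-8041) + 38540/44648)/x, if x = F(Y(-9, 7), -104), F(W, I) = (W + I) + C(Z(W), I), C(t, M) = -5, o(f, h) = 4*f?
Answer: -419311285/9154871484 ≈ -0.045802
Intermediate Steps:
Z(N) = 4*N
F(W, I) = -5 + I + W (F(W, I) = (W + I) - 5 = (I + W) - 5 = -5 + I + W)
x = -102 (x = -5 - 104 + 7 = -102)
(-30625/(-8041) + 38540/44648)/x = (-30625/(-8041) + 38540/44648)/(-102) = (-30625*(-1/8041) + 38540*(1/44648))*(-1/102) = (30625/8041 + 9635/11162)*(-1/102) = (419311285/89753642)*(-1/102) = -419311285/9154871484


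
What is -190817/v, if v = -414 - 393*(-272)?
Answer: -190817/106482 ≈ -1.7920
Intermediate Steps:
v = 106482 (v = -414 + 106896 = 106482)
-190817/v = -190817/106482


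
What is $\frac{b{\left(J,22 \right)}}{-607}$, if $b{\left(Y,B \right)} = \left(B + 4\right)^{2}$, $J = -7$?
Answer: $- \frac{676}{607} \approx -1.1137$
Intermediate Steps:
$b{\left(Y,B \right)} = \left(4 + B\right)^{2}$
$\frac{b{\left(J,22 \right)}}{-607} = \frac{\left(4 + 22\right)^{2}}{-607} = 26^{2} \left(- \frac{1}{607}\right) = 676 \left(- \frac{1}{607}\right) = - \frac{676}{607}$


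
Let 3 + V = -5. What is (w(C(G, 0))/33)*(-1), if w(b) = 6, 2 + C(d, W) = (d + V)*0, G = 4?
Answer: -2/11 ≈ -0.18182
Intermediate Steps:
V = -8 (V = -3 - 5 = -8)
C(d, W) = -2 (C(d, W) = -2 + (d - 8)*0 = -2 + (-8 + d)*0 = -2 + 0 = -2)
(w(C(G, 0))/33)*(-1) = (6/33)*(-1) = (6*(1/33))*(-1) = (2/11)*(-1) = -2/11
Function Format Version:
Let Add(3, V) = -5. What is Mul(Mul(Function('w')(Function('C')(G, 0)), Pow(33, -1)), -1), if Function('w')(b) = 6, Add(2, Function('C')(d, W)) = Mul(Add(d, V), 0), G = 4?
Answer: Rational(-2, 11) ≈ -0.18182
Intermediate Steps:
V = -8 (V = Add(-3, -5) = -8)
Function('C')(d, W) = -2 (Function('C')(d, W) = Add(-2, Mul(Add(d, -8), 0)) = Add(-2, Mul(Add(-8, d), 0)) = Add(-2, 0) = -2)
Mul(Mul(Function('w')(Function('C')(G, 0)), Pow(33, -1)), -1) = Mul(Mul(6, Pow(33, -1)), -1) = Mul(Mul(6, Rational(1, 33)), -1) = Mul(Rational(2, 11), -1) = Rational(-2, 11)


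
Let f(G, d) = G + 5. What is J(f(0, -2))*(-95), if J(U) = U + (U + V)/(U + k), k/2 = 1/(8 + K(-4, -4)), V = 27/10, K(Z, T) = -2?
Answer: -19589/32 ≈ -612.16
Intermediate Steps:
f(G, d) = 5 + G
V = 27/10 (V = 27*(⅒) = 27/10 ≈ 2.7000)
k = ⅓ (k = 2/(8 - 2) = 2/6 = 2*(⅙) = ⅓ ≈ 0.33333)
J(U) = U + (27/10 + U)/(⅓ + U) (J(U) = U + (U + 27/10)/(U + ⅓) = U + (27/10 + U)/(⅓ + U))
J(f(0, -2))*(-95) = ((81 + 30*(5 + 0)² + 40*(5 + 0))/(10*(1 + 3*(5 + 0))))*(-95) = ((81 + 30*5² + 40*5)/(10*(1 + 3*5)))*(-95) = ((81 + 30*25 + 200)/(10*(1 + 15)))*(-95) = ((⅒)*(81 + 750 + 200)/16)*(-95) = ((⅒)*(1/16)*1031)*(-95) = (1031/160)*(-95) = -19589/32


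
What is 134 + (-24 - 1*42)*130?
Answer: -8446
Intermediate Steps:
134 + (-24 - 1*42)*130 = 134 + (-24 - 42)*130 = 134 - 66*130 = 134 - 8580 = -8446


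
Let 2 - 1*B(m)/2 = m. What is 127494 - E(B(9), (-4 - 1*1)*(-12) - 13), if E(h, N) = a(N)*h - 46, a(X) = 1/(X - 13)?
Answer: 2168187/17 ≈ 1.2754e+5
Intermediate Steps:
B(m) = 4 - 2*m
a(X) = 1/(-13 + X)
E(h, N) = -46 + h/(-13 + N) (E(h, N) = h/(-13 + N) - 46 = -46 + h/(-13 + N))
127494 - E(B(9), (-4 - 1*1)*(-12) - 13) = 127494 - (598 + (4 - 2*9) - 46*((-4 - 1*1)*(-12) - 13))/(-13 + ((-4 - 1*1)*(-12) - 13)) = 127494 - (598 + (4 - 18) - 46*((-4 - 1)*(-12) - 13))/(-13 + ((-4 - 1)*(-12) - 13)) = 127494 - (598 - 14 - 46*(-5*(-12) - 13))/(-13 + (-5*(-12) - 13)) = 127494 - (598 - 14 - 46*(60 - 13))/(-13 + (60 - 13)) = 127494 - (598 - 14 - 46*47)/(-13 + 47) = 127494 - (598 - 14 - 2162)/34 = 127494 - (-1578)/34 = 127494 - 1*(-789/17) = 127494 + 789/17 = 2168187/17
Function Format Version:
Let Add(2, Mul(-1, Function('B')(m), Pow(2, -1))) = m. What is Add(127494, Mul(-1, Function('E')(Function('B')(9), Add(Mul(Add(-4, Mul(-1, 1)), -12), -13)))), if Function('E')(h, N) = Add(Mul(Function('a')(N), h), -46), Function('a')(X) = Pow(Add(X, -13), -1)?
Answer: Rational(2168187, 17) ≈ 1.2754e+5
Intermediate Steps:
Function('B')(m) = Add(4, Mul(-2, m))
Function('a')(X) = Pow(Add(-13, X), -1)
Function('E')(h, N) = Add(-46, Mul(h, Pow(Add(-13, N), -1))) (Function('E')(h, N) = Add(Mul(Pow(Add(-13, N), -1), h), -46) = Add(Mul(h, Pow(Add(-13, N), -1)), -46) = Add(-46, Mul(h, Pow(Add(-13, N), -1))))
Add(127494, Mul(-1, Function('E')(Function('B')(9), Add(Mul(Add(-4, Mul(-1, 1)), -12), -13)))) = Add(127494, Mul(-1, Mul(Pow(Add(-13, Add(Mul(Add(-4, Mul(-1, 1)), -12), -13)), -1), Add(598, Add(4, Mul(-2, 9)), Mul(-46, Add(Mul(Add(-4, Mul(-1, 1)), -12), -13)))))) = Add(127494, Mul(-1, Mul(Pow(Add(-13, Add(Mul(Add(-4, -1), -12), -13)), -1), Add(598, Add(4, -18), Mul(-46, Add(Mul(Add(-4, -1), -12), -13)))))) = Add(127494, Mul(-1, Mul(Pow(Add(-13, Add(Mul(-5, -12), -13)), -1), Add(598, -14, Mul(-46, Add(Mul(-5, -12), -13)))))) = Add(127494, Mul(-1, Mul(Pow(Add(-13, Add(60, -13)), -1), Add(598, -14, Mul(-46, Add(60, -13)))))) = Add(127494, Mul(-1, Mul(Pow(Add(-13, 47), -1), Add(598, -14, Mul(-46, 47))))) = Add(127494, Mul(-1, Mul(Pow(34, -1), Add(598, -14, -2162)))) = Add(127494, Mul(-1, Mul(Rational(1, 34), -1578))) = Add(127494, Mul(-1, Rational(-789, 17))) = Add(127494, Rational(789, 17)) = Rational(2168187, 17)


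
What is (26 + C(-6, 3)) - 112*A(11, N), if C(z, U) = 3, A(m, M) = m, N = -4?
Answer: -1203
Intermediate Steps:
(26 + C(-6, 3)) - 112*A(11, N) = (26 + 3) - 112*11 = 29 - 1232 = -1203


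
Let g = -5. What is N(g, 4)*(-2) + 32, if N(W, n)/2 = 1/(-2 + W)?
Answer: 228/7 ≈ 32.571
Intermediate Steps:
N(W, n) = 2/(-2 + W)
N(g, 4)*(-2) + 32 = (2/(-2 - 5))*(-2) + 32 = (2/(-7))*(-2) + 32 = (2*(-⅐))*(-2) + 32 = -2/7*(-2) + 32 = 4/7 + 32 = 228/7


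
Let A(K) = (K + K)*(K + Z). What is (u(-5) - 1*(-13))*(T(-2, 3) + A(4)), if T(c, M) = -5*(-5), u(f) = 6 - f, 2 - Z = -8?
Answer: 3288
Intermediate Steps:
Z = 10 (Z = 2 - 1*(-8) = 2 + 8 = 10)
T(c, M) = 25
A(K) = 2*K*(10 + K) (A(K) = (K + K)*(K + 10) = (2*K)*(10 + K) = 2*K*(10 + K))
(u(-5) - 1*(-13))*(T(-2, 3) + A(4)) = ((6 - 1*(-5)) - 1*(-13))*(25 + 2*4*(10 + 4)) = ((6 + 5) + 13)*(25 + 2*4*14) = (11 + 13)*(25 + 112) = 24*137 = 3288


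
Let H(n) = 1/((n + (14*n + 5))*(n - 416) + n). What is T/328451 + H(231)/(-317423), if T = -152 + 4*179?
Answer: 114884753085719/66904276467867787 ≈ 0.0017172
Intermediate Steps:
H(n) = 1/(n + (-416 + n)*(5 + 15*n)) (H(n) = 1/((n + (5 + 14*n))*(-416 + n) + n) = 1/((5 + 15*n)*(-416 + n) + n) = 1/((-416 + n)*(5 + 15*n) + n) = 1/(n + (-416 + n)*(5 + 15*n)))
T = 564 (T = -152 + 716 = 564)
T/328451 + H(231)/(-317423) = 564/328451 + 1/(-2080 - 6234*231 + 15*231**2*(-317423)) = 564*(1/328451) - 1/317423/(-2080 - 1440054 + 15*53361) = 564/328451 - 1/317423/(-2080 - 1440054 + 800415) = 564/328451 - 1/317423/(-641719) = 564/328451 - 1/641719*(-1/317423) = 564/328451 + 1/203696370137 = 114884753085719/66904276467867787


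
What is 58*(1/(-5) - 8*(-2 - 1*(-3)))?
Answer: -2378/5 ≈ -475.60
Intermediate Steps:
58*(1/(-5) - 8*(-2 - 1*(-3))) = 58*(-⅕ - 8*(-2 + 3)) = 58*(-⅕ - 8*1) = 58*(-⅕ - 8) = 58*(-41/5) = -2378/5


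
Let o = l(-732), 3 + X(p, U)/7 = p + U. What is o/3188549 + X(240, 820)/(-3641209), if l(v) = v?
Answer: -2019803003/893090255057 ≈ -0.0022616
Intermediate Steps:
X(p, U) = -21 + 7*U + 7*p (X(p, U) = -21 + 7*(p + U) = -21 + 7*(U + p) = -21 + (7*U + 7*p) = -21 + 7*U + 7*p)
o = -732
o/3188549 + X(240, 820)/(-3641209) = -732/3188549 + (-21 + 7*820 + 7*240)/(-3641209) = -732*1/3188549 + (-21 + 5740 + 1680)*(-1/3641209) = -732/3188549 + 7399*(-1/3641209) = -732/3188549 - 7399/3641209 = -2019803003/893090255057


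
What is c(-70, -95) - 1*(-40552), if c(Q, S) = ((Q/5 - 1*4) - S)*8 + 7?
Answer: 41175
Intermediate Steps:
c(Q, S) = -25 - 8*S + 8*Q/5 (c(Q, S) = ((Q*(⅕) - 4) - S)*8 + 7 = ((Q/5 - 4) - S)*8 + 7 = ((-4 + Q/5) - S)*8 + 7 = (-4 - S + Q/5)*8 + 7 = (-32 - 8*S + 8*Q/5) + 7 = -25 - 8*S + 8*Q/5)
c(-70, -95) - 1*(-40552) = (-25 - 8*(-95) + (8/5)*(-70)) - 1*(-40552) = (-25 + 760 - 112) + 40552 = 623 + 40552 = 41175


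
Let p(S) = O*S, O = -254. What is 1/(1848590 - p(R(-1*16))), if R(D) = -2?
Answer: 1/1848082 ≈ 5.4110e-7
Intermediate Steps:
p(S) = -254*S
1/(1848590 - p(R(-1*16))) = 1/(1848590 - (-254)*(-2)) = 1/(1848590 - 1*508) = 1/(1848590 - 508) = 1/1848082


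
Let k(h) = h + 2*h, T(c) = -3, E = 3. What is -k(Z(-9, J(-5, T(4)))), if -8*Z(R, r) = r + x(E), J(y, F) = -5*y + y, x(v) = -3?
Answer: 51/8 ≈ 6.3750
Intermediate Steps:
J(y, F) = -4*y
Z(R, r) = 3/8 - r/8 (Z(R, r) = -(r - 3)/8 = -(-3 + r)/8 = 3/8 - r/8)
k(h) = 3*h
-k(Z(-9, J(-5, T(4)))) = -3*(3/8 - (-1)*(-5)/2) = -3*(3/8 - ⅛*20) = -3*(3/8 - 5/2) = -3*(-17)/8 = -1*(-51/8) = 51/8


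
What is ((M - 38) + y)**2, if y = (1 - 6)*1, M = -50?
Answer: 8649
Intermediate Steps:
y = -5 (y = -5*1 = -5)
((M - 38) + y)**2 = ((-50 - 38) - 5)**2 = (-88 - 5)**2 = (-93)**2 = 8649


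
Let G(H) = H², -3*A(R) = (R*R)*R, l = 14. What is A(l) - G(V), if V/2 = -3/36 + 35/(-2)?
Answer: -77449/36 ≈ -2151.4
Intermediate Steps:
V = -211/6 (V = 2*(-3/36 + 35/(-2)) = 2*(-3*1/36 + 35*(-½)) = 2*(-1/12 - 35/2) = 2*(-211/12) = -211/6 ≈ -35.167)
A(R) = -R³/3 (A(R) = -R*R*R/3 = -R²*R/3 = -R³/3)
A(l) - G(V) = -⅓*14³ - (-211/6)² = -⅓*2744 - 1*44521/36 = -2744/3 - 44521/36 = -77449/36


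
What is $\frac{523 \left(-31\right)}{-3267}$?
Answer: $\frac{16213}{3267} \approx 4.9627$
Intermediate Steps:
$\frac{523 \left(-31\right)}{-3267} = \left(-16213\right) \left(- \frac{1}{3267}\right) = \frac{16213}{3267}$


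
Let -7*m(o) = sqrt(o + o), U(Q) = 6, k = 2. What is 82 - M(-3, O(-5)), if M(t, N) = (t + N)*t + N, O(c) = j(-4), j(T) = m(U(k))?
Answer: 73 - 4*sqrt(3)/7 ≈ 72.010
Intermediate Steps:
m(o) = -sqrt(2)*sqrt(o)/7 (m(o) = -sqrt(o + o)/7 = -sqrt(2)*sqrt(o)/7)
j(T) = -2*sqrt(3)/7 (j(T) = -sqrt(2)*sqrt(6)/7 = -2*sqrt(3)/7)
O(c) = -2*sqrt(3)/7
M(t, N) = N + t*(N + t) (M(t, N) = (N + t)*t + N = t*(N + t) + N = N + t*(N + t))
82 - M(-3, O(-5)) = 82 - (-2*sqrt(3)/7 + (-3)**2 - 2*sqrt(3)/7*(-3)) = 82 - (-2*sqrt(3)/7 + 9 + 6*sqrt(3)/7) = 82 - (9 + 4*sqrt(3)/7) = 82 + (-9 - 4*sqrt(3)/7) = 73 - 4*sqrt(3)/7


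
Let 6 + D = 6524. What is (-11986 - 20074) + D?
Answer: -25542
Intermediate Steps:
D = 6518 (D = -6 + 6524 = 6518)
(-11986 - 20074) + D = (-11986 - 20074) + 6518 = -32060 + 6518 = -25542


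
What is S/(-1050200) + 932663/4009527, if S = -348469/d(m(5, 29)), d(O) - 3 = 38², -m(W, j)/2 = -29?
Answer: 1418708637586363/6093035204563800 ≈ 0.23284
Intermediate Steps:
m(W, j) = 58 (m(W, j) = -2*(-29) = 58)
d(O) = 1447 (d(O) = 3 + 38² = 3 + 1444 = 1447)
S = -348469/1447 ≈ -240.82
S/(-1050200) + 932663/4009527 = -348469/1447/(-1050200) + 932663/4009527 = -348469/1447*(-1/1050200) + 932663*(1/4009527) = 348469/1519639400 + 932663/4009527 = 1418708637586363/6093035204563800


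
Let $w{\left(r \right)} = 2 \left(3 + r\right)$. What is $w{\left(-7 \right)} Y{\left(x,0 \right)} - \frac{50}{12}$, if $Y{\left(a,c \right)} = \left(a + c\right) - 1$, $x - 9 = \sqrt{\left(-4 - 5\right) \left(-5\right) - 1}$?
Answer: $- \frac{409}{6} - 16 \sqrt{11} \approx -121.23$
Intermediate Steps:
$w{\left(r \right)} = 6 + 2 r$
$x = 9 + 2 \sqrt{11}$ ($x = 9 + \sqrt{\left(-4 - 5\right) \left(-5\right) - 1} = 9 + \sqrt{\left(-9\right) \left(-5\right) - 1} = 9 + \sqrt{45 - 1} = 9 + \sqrt{44} = 9 + 2 \sqrt{11} \approx 15.633$)
$Y{\left(a,c \right)} = -1 + a + c$
$w{\left(-7 \right)} Y{\left(x,0 \right)} - \frac{50}{12} = \left(6 + 2 \left(-7\right)\right) \left(-1 + \left(9 + 2 \sqrt{11}\right) + 0\right) - \frac{50}{12} = \left(6 - 14\right) \left(8 + 2 \sqrt{11}\right) - \frac{25}{6} = - 8 \left(8 + 2 \sqrt{11}\right) - \frac{25}{6} = \left(-64 - 16 \sqrt{11}\right) - \frac{25}{6} = - \frac{409}{6} - 16 \sqrt{11}$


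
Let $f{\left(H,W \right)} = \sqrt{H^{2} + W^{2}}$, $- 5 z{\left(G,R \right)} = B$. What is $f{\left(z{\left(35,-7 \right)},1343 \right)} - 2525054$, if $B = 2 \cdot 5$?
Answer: $-2525054 + \sqrt{1803653} \approx -2.5237 \cdot 10^{6}$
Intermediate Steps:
$B = 10$
$z{\left(G,R \right)} = -2$ ($z{\left(G,R \right)} = \left(- \frac{1}{5}\right) 10 = -2$)
$f{\left(z{\left(35,-7 \right)},1343 \right)} - 2525054 = \sqrt{\left(-2\right)^{2} + 1343^{2}} - 2525054 = \sqrt{4 + 1803649} - 2525054 = \sqrt{1803653} - 2525054 = -2525054 + \sqrt{1803653}$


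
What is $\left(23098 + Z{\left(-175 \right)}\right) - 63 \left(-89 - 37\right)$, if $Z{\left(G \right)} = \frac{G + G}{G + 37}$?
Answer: $\frac{2141659}{69} \approx 31039.0$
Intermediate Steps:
$Z{\left(G \right)} = \frac{2 G}{37 + G}$
$\left(23098 + Z{\left(-175 \right)}\right) - 63 \left(-89 - 37\right) = \left(23098 + 2 \left(-175\right) \frac{1}{37 - 175}\right) - 63 \left(-89 - 37\right) = \left(23098 + 2 \left(-175\right) \frac{1}{-138}\right) - -7938 = \left(23098 + 2 \left(-175\right) \left(- \frac{1}{138}\right)\right) + 7938 = \left(23098 + \frac{175}{69}\right) + 7938 = \frac{1593937}{69} + 7938 = \frac{2141659}{69}$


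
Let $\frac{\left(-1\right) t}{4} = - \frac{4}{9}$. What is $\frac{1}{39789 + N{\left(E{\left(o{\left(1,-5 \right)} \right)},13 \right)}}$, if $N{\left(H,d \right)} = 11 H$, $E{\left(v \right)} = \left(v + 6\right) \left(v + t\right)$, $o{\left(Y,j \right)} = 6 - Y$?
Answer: $\frac{9}{365482} \approx 2.4625 \cdot 10^{-5}$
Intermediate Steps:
$t = \frac{16}{9}$ ($t = - 4 \left(- \frac{4}{9}\right) = - 4 \left(\left(-4\right) \frac{1}{9}\right) = \left(-4\right) \left(- \frac{4}{9}\right) = \frac{16}{9} \approx 1.7778$)
$E{\left(v \right)} = \left(6 + v\right) \left(\frac{16}{9} + v\right)$ ($E{\left(v \right)} = \left(v + 6\right) \left(v + \frac{16}{9}\right) = \left(6 + v\right) \left(\frac{16}{9} + v\right)$)
$\frac{1}{39789 + N{\left(E{\left(o{\left(1,-5 \right)} \right)},13 \right)}} = \frac{1}{39789 + 11 \left(\frac{32}{3} + \left(6 - 1\right)^{2} + \frac{70 \left(6 - 1\right)}{9}\right)} = \frac{1}{39789 + 11 \left(\frac{32}{3} + 5^{2} + \frac{70}{9} \cdot 5\right)} = \frac{1}{39789 + 11 \left(\frac{32}{3} + 25 + \frac{350}{9}\right)} = \frac{1}{39789 + 11 \cdot \frac{671}{9}} = \frac{1}{39789 + \frac{7381}{9}} = \frac{1}{\frac{365482}{9}} = \frac{9}{365482}$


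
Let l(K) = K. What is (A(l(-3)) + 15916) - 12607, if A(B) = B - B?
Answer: 3309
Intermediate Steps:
A(B) = 0
(A(l(-3)) + 15916) - 12607 = (0 + 15916) - 12607 = 15916 - 12607 = 3309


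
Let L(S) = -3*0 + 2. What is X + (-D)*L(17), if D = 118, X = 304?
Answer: 68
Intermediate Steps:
L(S) = 2 (L(S) = 0 + 2 = 2)
X + (-D)*L(17) = 304 - 1*118*2 = 304 - 118*2 = 304 - 236 = 68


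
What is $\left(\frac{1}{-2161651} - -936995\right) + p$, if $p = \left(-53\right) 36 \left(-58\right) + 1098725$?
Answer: $\frac{4639733119983}{2161651} \approx 2.1464 \cdot 10^{6}$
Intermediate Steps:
$p = 1209389$ ($p = \left(-1908\right) \left(-58\right) + 1098725 = 110664 + 1098725 = 1209389$)
$\left(\frac{1}{-2161651} - -936995\right) + p = \left(\frac{1}{-2161651} - -936995\right) + 1209389 = \left(- \frac{1}{2161651} + 936995\right) + 1209389 = \frac{2025456178744}{2161651} + 1209389 = \frac{4639733119983}{2161651}$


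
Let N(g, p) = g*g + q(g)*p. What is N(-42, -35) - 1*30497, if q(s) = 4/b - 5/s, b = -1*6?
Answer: -172283/6 ≈ -28714.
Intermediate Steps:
b = -6
q(s) = -⅔ - 5/s (q(s) = 4/(-6) - 5/s = 4*(-⅙) - 5/s = -⅔ - 5/s)
N(g, p) = g² + p*(-⅔ - 5/g) (N(g, p) = g*g + (-⅔ - 5/g)*p = g² + p*(-⅔ - 5/g))
N(-42, -35) - 1*30497 = ((-42)³ - ⅓*(-35)*(15 + 2*(-42)))/(-42) - 1*30497 = -(-74088 - ⅓*(-35)*(15 - 84))/42 - 30497 = -(-74088 - ⅓*(-35)*(-69))/42 - 30497 = -(-74088 - 805)/42 - 30497 = -1/42*(-74893) - 30497 = 10699/6 - 30497 = -172283/6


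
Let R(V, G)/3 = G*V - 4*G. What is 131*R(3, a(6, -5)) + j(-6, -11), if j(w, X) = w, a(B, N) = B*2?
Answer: -4722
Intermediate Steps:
a(B, N) = 2*B
R(V, G) = -12*G + 3*G*V (R(V, G) = 3*(G*V - 4*G) = 3*(-4*G + G*V) = -12*G + 3*G*V)
131*R(3, a(6, -5)) + j(-6, -11) = 131*(3*(2*6)*(-4 + 3)) - 6 = 131*(3*12*(-1)) - 6 = 131*(-36) - 6 = -4716 - 6 = -4722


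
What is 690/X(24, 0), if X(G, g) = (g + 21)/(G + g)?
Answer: 5520/7 ≈ 788.57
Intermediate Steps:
X(G, g) = (21 + g)/(G + g)
690/X(24, 0) = 690/(((21 + 0)/(24 + 0))) = 690/((21/24)) = 690/(((1/24)*21)) = 690/(7/8) = 690*(8/7) = 5520/7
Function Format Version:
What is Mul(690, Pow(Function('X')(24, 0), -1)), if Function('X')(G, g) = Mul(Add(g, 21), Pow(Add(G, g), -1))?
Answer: Rational(5520, 7) ≈ 788.57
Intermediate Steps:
Function('X')(G, g) = Mul(Pow(Add(G, g), -1), Add(21, g)) (Function('X')(G, g) = Mul(Add(21, g), Pow(Add(G, g), -1)) = Mul(Pow(Add(G, g), -1), Add(21, g)))
Mul(690, Pow(Function('X')(24, 0), -1)) = Mul(690, Pow(Mul(Pow(Add(24, 0), -1), Add(21, 0)), -1)) = Mul(690, Pow(Mul(Pow(24, -1), 21), -1)) = Mul(690, Pow(Mul(Rational(1, 24), 21), -1)) = Mul(690, Pow(Rational(7, 8), -1)) = Mul(690, Rational(8, 7)) = Rational(5520, 7)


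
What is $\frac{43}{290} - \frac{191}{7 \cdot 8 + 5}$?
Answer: $- \frac{52767}{17690} \approx -2.9829$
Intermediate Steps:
$\frac{43}{290} - \frac{191}{7 \cdot 8 + 5} = 43 \cdot \frac{1}{290} - \frac{191}{56 + 5} = \frac{43}{290} - \frac{191}{61} = - \frac{52767}{17690}$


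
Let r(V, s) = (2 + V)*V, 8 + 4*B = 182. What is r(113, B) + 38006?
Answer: 51001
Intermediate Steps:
B = 87/2 (B = -2 + (¼)*182 = -2 + 91/2 = 87/2 ≈ 43.500)
r(V, s) = V*(2 + V)
r(113, B) + 38006 = 113*(2 + 113) + 38006 = 113*115 + 38006 = 12995 + 38006 = 51001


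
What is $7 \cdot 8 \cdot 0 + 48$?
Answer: $48$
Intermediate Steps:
$7 \cdot 8 \cdot 0 + 48 = 7 \cdot 0 + 48 = 0 + 48 = 48$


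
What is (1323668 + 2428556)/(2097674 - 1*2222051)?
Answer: -3752224/124377 ≈ -30.168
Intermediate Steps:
(1323668 + 2428556)/(2097674 - 1*2222051) = 3752224/(2097674 - 2222051) = 3752224/(-124377) = 3752224*(-1/124377) = -3752224/124377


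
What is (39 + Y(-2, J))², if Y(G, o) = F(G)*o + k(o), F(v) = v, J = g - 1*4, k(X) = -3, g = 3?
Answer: 1444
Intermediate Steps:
J = -1 (J = 3 - 1*4 = 3 - 4 = -1)
Y(G, o) = -3 + G*o (Y(G, o) = G*o - 3 = -3 + G*o)
(39 + Y(-2, J))² = (39 + (-3 - 2*(-1)))² = (39 + (-3 + 2))² = (39 - 1)² = 38² = 1444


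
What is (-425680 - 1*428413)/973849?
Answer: -854093/973849 ≈ -0.87703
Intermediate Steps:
(-425680 - 1*428413)/973849 = (-425680 - 428413)*(1/973849) = -854093*1/973849 = -854093/973849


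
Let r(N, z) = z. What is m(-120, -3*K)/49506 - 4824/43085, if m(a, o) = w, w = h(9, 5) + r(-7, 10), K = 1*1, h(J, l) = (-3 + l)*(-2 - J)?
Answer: -39888994/355494335 ≈ -0.11221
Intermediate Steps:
K = 1
w = -12 (w = (6 - 2*5 + 3*9 - 1*9*5) + 10 = (6 - 10 + 27 - 45) + 10 = -22 + 10 = -12)
m(a, o) = -12
m(-120, -3*K)/49506 - 4824/43085 = -12/49506 - 4824/43085 = -12*1/49506 - 4824*1/43085 = -2/8251 - 4824/43085 = -39888994/355494335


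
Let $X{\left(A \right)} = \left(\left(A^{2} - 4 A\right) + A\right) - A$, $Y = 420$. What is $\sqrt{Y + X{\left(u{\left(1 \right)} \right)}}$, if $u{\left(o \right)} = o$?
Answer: $\sqrt{417} \approx 20.421$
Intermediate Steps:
$X{\left(A \right)} = A^{2} - 4 A$ ($X{\left(A \right)} = \left(A^{2} - 3 A\right) - A = A^{2} - 4 A$)
$\sqrt{Y + X{\left(u{\left(1 \right)} \right)}} = \sqrt{420 + 1 \left(-4 + 1\right)} = \sqrt{420 + 1 \left(-3\right)} = \sqrt{420 - 3} = \sqrt{417}$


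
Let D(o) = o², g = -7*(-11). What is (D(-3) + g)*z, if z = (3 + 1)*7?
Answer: 2408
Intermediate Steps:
g = 77
z = 28 (z = 4*7 = 28)
(D(-3) + g)*z = ((-3)² + 77)*28 = (9 + 77)*28 = 86*28 = 2408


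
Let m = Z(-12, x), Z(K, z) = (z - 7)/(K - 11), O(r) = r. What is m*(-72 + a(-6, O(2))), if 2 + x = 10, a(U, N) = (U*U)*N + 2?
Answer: -2/23 ≈ -0.086957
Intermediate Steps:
a(U, N) = 2 + N*U² (a(U, N) = U²*N + 2 = N*U² + 2 = 2 + N*U²)
x = 8 (x = -2 + 10 = 8)
Z(K, z) = (-7 + z)/(-11 + K)
m = -1/23 (m = (-7 + 8)/(-11 - 12) = 1/(-23) = -1/23*1 = -1/23 ≈ -0.043478)
m*(-72 + a(-6, O(2))) = -(-72 + (2 + 2*(-6)²))/23 = -(-72 + (2 + 2*36))/23 = -(-72 + (2 + 72))/23 = -(-72 + 74)/23 = -1/23*2 = -2/23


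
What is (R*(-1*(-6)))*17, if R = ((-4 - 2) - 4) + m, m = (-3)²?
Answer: -102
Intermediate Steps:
m = 9
R = -1 (R = ((-4 - 2) - 4) + 9 = (-6 - 4) + 9 = -10 + 9 = -1)
(R*(-1*(-6)))*17 = -(-1)*(-6)*17 = -1*6*17 = -6*17 = -102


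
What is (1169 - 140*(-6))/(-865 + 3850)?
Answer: 2009/2985 ≈ 0.67303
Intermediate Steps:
(1169 - 140*(-6))/(-865 + 3850) = (1169 + 840)/2985 = 2009*(1/2985) = 2009/2985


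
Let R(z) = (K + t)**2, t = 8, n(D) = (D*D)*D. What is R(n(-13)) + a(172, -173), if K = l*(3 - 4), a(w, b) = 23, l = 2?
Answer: 59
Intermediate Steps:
K = -2 (K = 2*(3 - 4) = 2*(-1) = -2)
n(D) = D**3 (n(D) = D**2*D = D**3)
R(z) = 36 (R(z) = (-2 + 8)**2 = 6**2 = 36)
R(n(-13)) + a(172, -173) = 36 + 23 = 59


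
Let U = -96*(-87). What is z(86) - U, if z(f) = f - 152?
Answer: -8418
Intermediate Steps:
U = 8352
z(f) = -152 + f
z(86) - U = (-152 + 86) - 1*8352 = -66 - 8352 = -8418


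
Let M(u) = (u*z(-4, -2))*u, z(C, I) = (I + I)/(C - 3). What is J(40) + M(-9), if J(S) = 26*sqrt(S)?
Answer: 324/7 + 52*sqrt(10) ≈ 210.72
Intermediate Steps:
z(C, I) = 2*I/(-3 + C) (z(C, I) = (2*I)/(-3 + C) = 2*I/(-3 + C))
M(u) = 4*u**2/7 (M(u) = (u*(2*(-2)/(-3 - 4)))*u = (u*(2*(-2)/(-7)))*u = (u*(2*(-2)*(-1/7)))*u = (u*(4/7))*u = (4*u/7)*u = 4*u**2/7)
J(40) + M(-9) = 26*sqrt(40) + (4/7)*(-9)**2 = 26*(2*sqrt(10)) + (4/7)*81 = 52*sqrt(10) + 324/7 = 324/7 + 52*sqrt(10)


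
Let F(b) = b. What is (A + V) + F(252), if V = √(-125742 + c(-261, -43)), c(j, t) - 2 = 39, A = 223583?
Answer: 223835 + I*√125701 ≈ 2.2384e+5 + 354.54*I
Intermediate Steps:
c(j, t) = 41 (c(j, t) = 2 + 39 = 41)
V = I*√125701 (V = √(-125742 + 41) = √(-125701) = I*√125701 ≈ 354.54*I)
(A + V) + F(252) = (223583 + I*√125701) + 252 = 223835 + I*√125701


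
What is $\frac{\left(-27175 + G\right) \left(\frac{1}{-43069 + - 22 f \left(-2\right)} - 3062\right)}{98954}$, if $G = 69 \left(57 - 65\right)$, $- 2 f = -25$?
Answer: $\frac{3609866274133}{4207425126} \approx 857.98$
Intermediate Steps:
$f = \frac{25}{2}$ ($f = \left(- \frac{1}{2}\right) \left(-25\right) = \frac{25}{2} \approx 12.5$)
$G = -552$ ($G = 69 \left(-8\right) = -552$)
$\frac{\left(-27175 + G\right) \left(\frac{1}{-43069 + - 22 f \left(-2\right)} - 3062\right)}{98954} = \frac{\left(-27175 - 552\right) \left(\frac{1}{-43069 + \left(-22\right) \frac{25}{2} \left(-2\right)} - 3062\right)}{98954} = - 27727 \left(\frac{1}{-43069 - -550} - 3062\right) \frac{1}{98954} = - 27727 \left(\frac{1}{-43069 + 550} - 3062\right) \frac{1}{98954} = - 27727 \left(\frac{1}{-42519} - 3062\right) \frac{1}{98954} = - 27727 \left(- \frac{1}{42519} - 3062\right) \frac{1}{98954} = \left(-27727\right) \left(- \frac{130193179}{42519}\right) \frac{1}{98954} = \frac{3609866274133}{42519} \cdot \frac{1}{98954} = \frac{3609866274133}{4207425126}$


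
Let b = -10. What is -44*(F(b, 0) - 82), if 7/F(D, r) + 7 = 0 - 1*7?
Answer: 3630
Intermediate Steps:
F(D, r) = -1/2 (F(D, r) = 7/(-7 + (0 - 1*7)) = 7/(-7 + (0 - 7)) = 7/(-7 - 7) = 7/(-14) = 7*(-1/14) = -1/2)
-44*(F(b, 0) - 82) = -44*(-1/2 - 82) = -44*(-165/2) = 3630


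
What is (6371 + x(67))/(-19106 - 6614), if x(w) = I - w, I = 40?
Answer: -793/3215 ≈ -0.24666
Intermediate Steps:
x(w) = 40 - w
(6371 + x(67))/(-19106 - 6614) = (6371 + (40 - 1*67))/(-19106 - 6614) = (6371 + (40 - 67))/(-25720) = (6371 - 27)*(-1/25720) = 6344*(-1/25720) = -793/3215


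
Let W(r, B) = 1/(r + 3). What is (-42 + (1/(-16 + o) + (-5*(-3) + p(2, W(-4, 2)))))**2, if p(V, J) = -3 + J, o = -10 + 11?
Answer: 217156/225 ≈ 965.14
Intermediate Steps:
o = 1
W(r, B) = 1/(3 + r)
(-42 + (1/(-16 + o) + (-5*(-3) + p(2, W(-4, 2)))))**2 = (-42 + (1/(-16 + 1) + (-5*(-3) + (-3 + 1/(3 - 4)))))**2 = (-42 + (1/(-15) + (15 + (-3 + 1/(-1)))))**2 = (-42 + (-1/15 + (15 + (-3 - 1))))**2 = (-42 + (-1/15 + (15 - 4)))**2 = (-42 + (-1/15 + 11))**2 = (-42 + 164/15)**2 = (-466/15)**2 = 217156/225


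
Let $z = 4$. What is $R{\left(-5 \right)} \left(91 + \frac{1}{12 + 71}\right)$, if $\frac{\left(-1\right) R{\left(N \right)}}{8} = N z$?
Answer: $\frac{1208640}{83} \approx 14562.0$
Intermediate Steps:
$R{\left(N \right)} = - 32 N$ ($R{\left(N \right)} = - 8 N 4 = - 8 \cdot 4 N = - 32 N$)
$R{\left(-5 \right)} \left(91 + \frac{1}{12 + 71}\right) = \left(-32\right) \left(-5\right) \left(91 + \frac{1}{12 + 71}\right) = 160 \left(91 + \frac{1}{83}\right) = 160 \cdot \frac{7554}{83} = \frac{1208640}{83}$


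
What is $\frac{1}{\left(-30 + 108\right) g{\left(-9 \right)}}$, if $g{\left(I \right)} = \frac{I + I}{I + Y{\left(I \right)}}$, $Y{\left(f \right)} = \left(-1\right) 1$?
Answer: $\frac{5}{702} \approx 0.0071225$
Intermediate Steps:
$Y{\left(f \right)} = -1$
$g{\left(I \right)} = \frac{2 I}{-1 + I}$ ($g{\left(I \right)} = \frac{I + I}{I - 1} = \frac{2 I}{-1 + I}$)
$\frac{1}{\left(-30 + 108\right) g{\left(-9 \right)}} = \frac{1}{\left(-30 + 108\right) 2 \left(-9\right) \frac{1}{-1 - 9}} = \frac{1}{78 \cdot 2 \left(-9\right) \frac{1}{-10}} = \frac{1}{78 \cdot 2 \left(-9\right) \left(- \frac{1}{10}\right)} = \frac{1}{78 \cdot \frac{9}{5}} = \frac{1}{\frac{702}{5}} = \frac{5}{702}$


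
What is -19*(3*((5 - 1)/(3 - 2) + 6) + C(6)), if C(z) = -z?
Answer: -456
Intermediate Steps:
-19*(3*((5 - 1)/(3 - 2) + 6) + C(6)) = -19*(3*((5 - 1)/(3 - 2) + 6) - 1*6) = -19*(3*(4/1 + 6) - 6) = -19*(3*(4*1 + 6) - 6) = -19*(3*(4 + 6) - 6) = -19*(3*10 - 6) = -19*(30 - 6) = -19*24 = -456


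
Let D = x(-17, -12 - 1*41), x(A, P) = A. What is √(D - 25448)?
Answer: I*√25465 ≈ 159.58*I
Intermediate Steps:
D = -17
√(D - 25448) = √(-17 - 25448) = √(-25465) = I*√25465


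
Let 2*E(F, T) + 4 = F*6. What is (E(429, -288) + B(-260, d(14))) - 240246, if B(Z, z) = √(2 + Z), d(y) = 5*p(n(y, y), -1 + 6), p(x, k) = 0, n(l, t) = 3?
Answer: -238961 + I*√258 ≈ -2.3896e+5 + 16.062*I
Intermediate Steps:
E(F, T) = -2 + 3*F (E(F, T) = -2 + (F*6)/2 = -2 + (6*F)/2 = -2 + 3*F)
d(y) = 0 (d(y) = 5*0 = 0)
(E(429, -288) + B(-260, d(14))) - 240246 = ((-2 + 3*429) + √(2 - 260)) - 240246 = ((-2 + 1287) + √(-258)) - 240246 = (1285 + I*√258) - 240246 = -238961 + I*√258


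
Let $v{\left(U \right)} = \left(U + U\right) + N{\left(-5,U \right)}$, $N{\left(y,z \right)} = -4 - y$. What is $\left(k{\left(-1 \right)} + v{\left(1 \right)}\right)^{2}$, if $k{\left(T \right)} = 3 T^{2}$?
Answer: $36$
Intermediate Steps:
$v{\left(U \right)} = 1 + 2 U$ ($v{\left(U \right)} = \left(U + U\right) - -1 = 2 U + \left(-4 + 5\right) = 2 U + 1 = 1 + 2 U$)
$\left(k{\left(-1 \right)} + v{\left(1 \right)}\right)^{2} = \left(3 \left(-1\right)^{2} + \left(1 + 2 \cdot 1\right)\right)^{2} = \left(3 \cdot 1 + \left(1 + 2\right)\right)^{2} = \left(3 + 3\right)^{2} = 6^{2} = 36$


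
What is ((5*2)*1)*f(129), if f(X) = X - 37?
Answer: 920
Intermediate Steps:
f(X) = -37 + X
((5*2)*1)*f(129) = ((5*2)*1)*(-37 + 129) = (10*1)*92 = 10*92 = 920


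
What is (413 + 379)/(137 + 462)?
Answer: 792/599 ≈ 1.3222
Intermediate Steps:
(413 + 379)/(137 + 462) = 792/599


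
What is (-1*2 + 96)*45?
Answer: 4230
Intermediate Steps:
(-1*2 + 96)*45 = (-2 + 96)*45 = 94*45 = 4230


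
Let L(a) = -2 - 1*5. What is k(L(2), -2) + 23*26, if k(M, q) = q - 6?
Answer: 590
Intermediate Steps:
L(a) = -7 (L(a) = -2 - 5 = -7)
k(M, q) = -6 + q
k(L(2), -2) + 23*26 = (-6 - 2) + 23*26 = -8 + 598 = 590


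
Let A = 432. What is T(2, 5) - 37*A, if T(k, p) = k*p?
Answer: -15974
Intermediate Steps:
T(2, 5) - 37*A = 2*5 - 37*432 = 10 - 15984 = -15974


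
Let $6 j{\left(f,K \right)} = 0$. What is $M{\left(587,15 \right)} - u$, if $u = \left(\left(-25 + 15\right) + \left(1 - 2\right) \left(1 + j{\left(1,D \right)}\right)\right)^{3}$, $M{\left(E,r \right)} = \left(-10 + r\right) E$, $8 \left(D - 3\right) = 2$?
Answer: $4266$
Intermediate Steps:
$D = \frac{13}{4}$ ($D = 3 + \frac{1}{8} \cdot 2 = 3 + \frac{1}{4} = \frac{13}{4} \approx 3.25$)
$j{\left(f,K \right)} = 0$ ($j{\left(f,K \right)} = \frac{1}{6} \cdot 0 = 0$)
$M{\left(E,r \right)} = E \left(-10 + r\right)$
$u = -1331$ ($u = \left(\left(-25 + 15\right) + \left(1 - 2\right) \left(1 + 0\right)\right)^{3} = \left(-10 - 1\right)^{3} = \left(-11\right)^{3} = -1331$)
$M{\left(587,15 \right)} - u = 587 \left(-10 + 15\right) - -1331 = 587 \cdot 5 + 1331 = 2935 + 1331 = 4266$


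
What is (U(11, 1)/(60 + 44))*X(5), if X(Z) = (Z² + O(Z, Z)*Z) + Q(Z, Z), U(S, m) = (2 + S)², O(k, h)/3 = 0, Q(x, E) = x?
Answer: 195/4 ≈ 48.750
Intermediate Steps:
O(k, h) = 0 (O(k, h) = 3*0 = 0)
X(Z) = Z + Z² (X(Z) = (Z² + 0*Z) + Z = (Z² + 0) + Z = Z² + Z = Z + Z²)
(U(11, 1)/(60 + 44))*X(5) = ((2 + 11)²/(60 + 44))*(5*(1 + 5)) = (13²/104)*(5*6) = ((1/104)*169)*30 = (13/8)*30 = 195/4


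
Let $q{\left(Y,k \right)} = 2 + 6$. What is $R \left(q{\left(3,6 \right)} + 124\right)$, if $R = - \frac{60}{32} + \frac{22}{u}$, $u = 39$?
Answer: $- \frac{4499}{26} \approx -173.04$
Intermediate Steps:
$q{\left(Y,k \right)} = 8$
$R = - \frac{409}{312}$ ($R = - \frac{60}{32} + \frac{22}{39} = \left(-60\right) \frac{1}{32} + 22 \cdot \frac{1}{39} = - \frac{15}{8} + \frac{22}{39} = - \frac{409}{312} \approx -1.3109$)
$R \left(q{\left(3,6 \right)} + 124\right) = - \frac{409 \left(8 + 124\right)}{312} = \left(- \frac{409}{312}\right) 132 = - \frac{4499}{26}$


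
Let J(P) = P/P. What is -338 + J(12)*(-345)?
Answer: -683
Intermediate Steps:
J(P) = 1
-338 + J(12)*(-345) = -338 + 1*(-345) = -338 - 345 = -683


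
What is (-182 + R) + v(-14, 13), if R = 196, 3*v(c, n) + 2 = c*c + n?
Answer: 83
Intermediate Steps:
v(c, n) = -⅔ + n/3 + c²/3 (v(c, n) = -⅔ + (c*c + n)/3 = -⅔ + (c² + n)/3 = -⅔ + (n + c²)/3 = -⅔ + (n/3 + c²/3) = -⅔ + n/3 + c²/3)
(-182 + R) + v(-14, 13) = (-182 + 196) + (-⅔ + (⅓)*13 + (⅓)*(-14)²) = 14 + (-⅔ + 13/3 + (⅓)*196) = 14 + (-⅔ + 13/3 + 196/3) = 14 + 69 = 83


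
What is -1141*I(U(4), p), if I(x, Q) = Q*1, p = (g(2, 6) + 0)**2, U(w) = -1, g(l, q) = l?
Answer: -4564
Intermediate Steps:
p = 4 (p = (2 + 0)**2 = 2**2 = 4)
I(x, Q) = Q
-1141*I(U(4), p) = -1141*4 = -4564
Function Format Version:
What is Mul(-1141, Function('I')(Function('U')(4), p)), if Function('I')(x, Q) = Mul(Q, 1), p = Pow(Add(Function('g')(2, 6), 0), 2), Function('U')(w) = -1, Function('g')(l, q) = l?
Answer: -4564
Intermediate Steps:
p = 4 (p = Pow(Add(2, 0), 2) = Pow(2, 2) = 4)
Function('I')(x, Q) = Q
Mul(-1141, Function('I')(Function('U')(4), p)) = Mul(-1141, 4) = -4564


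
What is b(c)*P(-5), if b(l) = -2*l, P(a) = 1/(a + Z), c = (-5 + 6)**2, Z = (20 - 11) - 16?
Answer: 1/6 ≈ 0.16667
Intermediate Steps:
Z = -7 (Z = 9 - 16 = -7)
c = 1 (c = 1**2 = 1)
P(a) = 1/(-7 + a) (P(a) = 1/(a - 7) = 1/(-7 + a))
b(c)*P(-5) = (-2*1)/(-7 - 5) = -2/(-12) = -2*(-1/12) = 1/6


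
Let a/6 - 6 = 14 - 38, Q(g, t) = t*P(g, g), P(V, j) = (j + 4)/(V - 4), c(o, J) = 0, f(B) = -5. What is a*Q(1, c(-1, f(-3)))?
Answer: 0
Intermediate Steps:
P(V, j) = (4 + j)/(-4 + V)
Q(g, t) = t*(4 + g)/(-4 + g) (Q(g, t) = t*((4 + g)/(-4 + g)) = t*(4 + g)/(-4 + g))
a = -108 (a = 36 + 6*(14 - 38) = 36 + 6*(-24) = 36 - 144 = -108)
a*Q(1, c(-1, f(-3))) = -0*(4 + 1)/(-4 + 1) = -0*5/(-3) = -0*(-1)*5/3 = -108*0 = 0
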